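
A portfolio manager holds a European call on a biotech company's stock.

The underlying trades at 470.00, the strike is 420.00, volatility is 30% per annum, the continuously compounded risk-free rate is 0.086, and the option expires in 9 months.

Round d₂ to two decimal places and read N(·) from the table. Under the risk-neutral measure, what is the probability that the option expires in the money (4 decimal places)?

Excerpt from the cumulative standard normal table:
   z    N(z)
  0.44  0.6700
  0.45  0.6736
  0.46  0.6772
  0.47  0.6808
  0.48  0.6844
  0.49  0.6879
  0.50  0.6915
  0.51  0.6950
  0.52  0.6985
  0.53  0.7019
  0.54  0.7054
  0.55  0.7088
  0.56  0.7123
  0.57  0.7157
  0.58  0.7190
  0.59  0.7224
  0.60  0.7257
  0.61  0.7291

0.7088

σ√T = 0.3·√0.75 = 0.2598
d₁ = [ln(470/420) + (0.086 + ½·0.3²)·0.75] / (σ√T) = (0.1125 + 0.0983) / 0.2598 = 0.8111 ⇒ 0.81
d₂ = 0.8111 − 0.2598 = 0.5513 ⇒ 0.55
Pr(exercise) under Q = N(d₂) = 0.7088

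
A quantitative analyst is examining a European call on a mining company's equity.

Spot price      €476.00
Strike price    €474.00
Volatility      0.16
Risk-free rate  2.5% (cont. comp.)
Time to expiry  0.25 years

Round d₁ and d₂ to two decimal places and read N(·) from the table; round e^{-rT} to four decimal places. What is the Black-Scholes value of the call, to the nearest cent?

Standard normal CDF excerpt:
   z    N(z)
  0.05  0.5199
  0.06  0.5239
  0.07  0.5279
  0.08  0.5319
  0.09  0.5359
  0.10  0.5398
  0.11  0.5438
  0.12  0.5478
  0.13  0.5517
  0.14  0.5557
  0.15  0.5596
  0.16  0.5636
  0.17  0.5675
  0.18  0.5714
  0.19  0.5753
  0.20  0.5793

€17.69

σ√T = 0.16·√0.25 = 0.0800
d₁ = [ln(476/474) + (0.025 + 0.16²/2)·0.25] / 0.0800 = [0.0042 + 0.0095] / 0.0800 = 0.1708 which rounds to 0.17
d₂ = d₁ − σ√T = 0.1708 − 0.0800 = 0.0908 which rounds to 0.09
e^(−rT) = e^(−0.025·0.25) = 0.9938
N(d₁) = N(0.17) = 0.5675;  N(d₂) = N(0.09) = 0.5359
C = 476·0.5675 − 474·0.9938·0.5359 = 270.1300 − 252.4417 = 17.6883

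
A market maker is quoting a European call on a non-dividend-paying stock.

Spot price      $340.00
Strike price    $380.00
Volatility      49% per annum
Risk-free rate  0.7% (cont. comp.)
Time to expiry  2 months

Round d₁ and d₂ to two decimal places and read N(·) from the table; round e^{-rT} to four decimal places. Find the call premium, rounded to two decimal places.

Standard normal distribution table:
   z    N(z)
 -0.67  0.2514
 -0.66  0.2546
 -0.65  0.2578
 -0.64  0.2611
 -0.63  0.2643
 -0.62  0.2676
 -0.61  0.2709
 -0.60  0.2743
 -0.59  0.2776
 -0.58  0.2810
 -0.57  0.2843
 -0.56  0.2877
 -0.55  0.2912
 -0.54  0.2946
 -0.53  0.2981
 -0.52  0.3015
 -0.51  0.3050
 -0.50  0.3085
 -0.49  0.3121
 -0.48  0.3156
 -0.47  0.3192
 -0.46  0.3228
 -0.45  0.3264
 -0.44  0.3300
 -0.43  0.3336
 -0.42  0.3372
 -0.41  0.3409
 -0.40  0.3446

σ√T = 0.49·√0.1667 = 0.2000
ln(S/K) + (r + σ²/2)T = ln(340/380) + (0.007 + 0.49²/2)·0.1667 = -0.1112 + 0.0212 = -0.0901
d₁ = -0.0901 / 0.2000 = -0.4502 ⇒ -0.45
d₂ = d₁ − σ√T = -0.4502 − 0.2000 = -0.6502 ⇒ -0.65
e^(−rT) = e^(−0.007·0.1667) = 0.9988
N(d₁) = N(-0.45) = 0.3264;  N(d₂) = N(-0.65) = 0.2578
C = 340·0.3264 − 380·0.9988·0.2578 = 110.9760 − 97.8464 = 13.1296

$13.13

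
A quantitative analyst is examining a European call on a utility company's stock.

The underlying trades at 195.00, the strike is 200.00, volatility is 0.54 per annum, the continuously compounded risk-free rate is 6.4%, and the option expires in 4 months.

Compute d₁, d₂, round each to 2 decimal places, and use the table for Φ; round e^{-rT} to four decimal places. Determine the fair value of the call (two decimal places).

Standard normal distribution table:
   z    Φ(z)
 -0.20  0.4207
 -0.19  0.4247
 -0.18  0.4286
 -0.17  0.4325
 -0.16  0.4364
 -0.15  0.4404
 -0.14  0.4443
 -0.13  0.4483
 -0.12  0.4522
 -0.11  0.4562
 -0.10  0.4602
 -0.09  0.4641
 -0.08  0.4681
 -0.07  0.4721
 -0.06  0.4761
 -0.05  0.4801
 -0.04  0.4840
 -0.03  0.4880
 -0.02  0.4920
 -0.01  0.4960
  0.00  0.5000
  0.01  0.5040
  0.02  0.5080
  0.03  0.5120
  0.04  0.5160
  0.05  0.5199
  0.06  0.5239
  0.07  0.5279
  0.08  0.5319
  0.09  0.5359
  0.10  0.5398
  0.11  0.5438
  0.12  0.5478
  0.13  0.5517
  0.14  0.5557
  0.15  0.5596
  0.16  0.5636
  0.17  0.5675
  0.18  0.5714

σ√T = 0.54 × 0.5774 = 0.3118
d₁ = [ln(195/200) + (0.064 + ½·0.54²)·0.3333] / (σ√T) = (-0.0253 + 0.0699) / 0.3118 = 0.1431 ⇒ 0.14
d₂ = 0.1431 − 0.3118 = -0.1687 ⇒ -0.17
e^(−rT) = e^(−0.064·0.3333) = 0.9789
N(d₁) = N(0.14) = 0.5557;  N(d₂) = N(-0.17) = 0.4325
C = 195·0.5557 − 200·0.9789·0.4325 = 108.3615 − 84.6749 = 23.6866

23.69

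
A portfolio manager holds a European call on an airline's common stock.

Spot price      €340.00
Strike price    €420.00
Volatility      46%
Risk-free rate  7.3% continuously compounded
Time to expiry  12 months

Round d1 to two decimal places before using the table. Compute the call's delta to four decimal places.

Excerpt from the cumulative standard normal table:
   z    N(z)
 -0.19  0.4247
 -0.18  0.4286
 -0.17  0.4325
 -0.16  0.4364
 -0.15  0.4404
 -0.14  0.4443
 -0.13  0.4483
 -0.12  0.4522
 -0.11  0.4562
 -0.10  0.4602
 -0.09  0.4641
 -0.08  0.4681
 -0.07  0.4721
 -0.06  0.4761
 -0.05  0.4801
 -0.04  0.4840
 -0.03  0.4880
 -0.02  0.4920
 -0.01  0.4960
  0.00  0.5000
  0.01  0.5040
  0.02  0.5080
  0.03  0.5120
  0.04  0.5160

σ√T = 0.46·√1 = 0.4600
d₁ = [ln(340/420) + (0.073 + 0.46²/2)·1] / 0.4600 = [-0.2113 + 0.1788] / 0.4600 = -0.0707 ≈ -0.07
N(d₁) = N(-0.07) = 0.4721
Δ_call = N(d₁) = 0.4721

0.4721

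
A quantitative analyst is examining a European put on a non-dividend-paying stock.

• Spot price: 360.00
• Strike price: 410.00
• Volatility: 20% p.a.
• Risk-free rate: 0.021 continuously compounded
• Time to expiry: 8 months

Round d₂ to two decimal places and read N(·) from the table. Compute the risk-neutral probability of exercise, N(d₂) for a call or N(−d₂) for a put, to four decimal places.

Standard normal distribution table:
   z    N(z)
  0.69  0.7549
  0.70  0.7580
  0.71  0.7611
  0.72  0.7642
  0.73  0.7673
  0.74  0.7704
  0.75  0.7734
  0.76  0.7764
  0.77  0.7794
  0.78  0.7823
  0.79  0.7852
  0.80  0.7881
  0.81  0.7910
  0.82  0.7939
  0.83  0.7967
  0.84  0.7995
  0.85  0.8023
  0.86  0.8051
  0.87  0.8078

0.7852

T = 0.6667;  σ√T = 0.1633
d₁ = [ln(360/410) + (0.021 + ½·0.2²)·0.6667] / (σ√T) = (-0.1301 + 0.0273) / 0.1633 = -0.6290 ⇒ -0.63
d₂ = -0.6290 − 0.1633 = -0.7923 ⇒ -0.79
Pr(exercise) under Q = N(−d₂) = N(0.79) = 0.7852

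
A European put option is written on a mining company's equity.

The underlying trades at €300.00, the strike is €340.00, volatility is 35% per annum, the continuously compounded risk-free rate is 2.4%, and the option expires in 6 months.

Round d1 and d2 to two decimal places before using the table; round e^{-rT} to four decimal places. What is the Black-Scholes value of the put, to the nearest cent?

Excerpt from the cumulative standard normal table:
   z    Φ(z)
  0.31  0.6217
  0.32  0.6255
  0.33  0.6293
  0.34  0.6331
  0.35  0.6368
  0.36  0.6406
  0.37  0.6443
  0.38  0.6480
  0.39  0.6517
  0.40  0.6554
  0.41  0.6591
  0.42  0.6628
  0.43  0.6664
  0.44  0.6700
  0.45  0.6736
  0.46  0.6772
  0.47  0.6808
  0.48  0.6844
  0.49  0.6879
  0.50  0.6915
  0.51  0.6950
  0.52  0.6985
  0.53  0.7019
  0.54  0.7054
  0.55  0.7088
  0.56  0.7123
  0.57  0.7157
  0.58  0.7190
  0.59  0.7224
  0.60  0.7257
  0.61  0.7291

€52.76

T = 0.5;  σ√T = 0.2475
d₁ = [ln(300/340) + (0.024 + 0.35²/2)·0.5] / 0.2475 = [-0.1252 + 0.0426] / 0.2475 = -0.3335 ⇒ -0.33
d₂ = d₁ − σ√T = -0.3335 − 0.2475 = -0.5810 ⇒ -0.58
e^(−rT) = e^(−0.024·0.5) = 0.9881
P = 340·0.9881·N(0.58) − 300·N(0.33) = 340·0.9881·0.7190 − 300·0.6293 = 241.5509 − 188.7900 = 52.7609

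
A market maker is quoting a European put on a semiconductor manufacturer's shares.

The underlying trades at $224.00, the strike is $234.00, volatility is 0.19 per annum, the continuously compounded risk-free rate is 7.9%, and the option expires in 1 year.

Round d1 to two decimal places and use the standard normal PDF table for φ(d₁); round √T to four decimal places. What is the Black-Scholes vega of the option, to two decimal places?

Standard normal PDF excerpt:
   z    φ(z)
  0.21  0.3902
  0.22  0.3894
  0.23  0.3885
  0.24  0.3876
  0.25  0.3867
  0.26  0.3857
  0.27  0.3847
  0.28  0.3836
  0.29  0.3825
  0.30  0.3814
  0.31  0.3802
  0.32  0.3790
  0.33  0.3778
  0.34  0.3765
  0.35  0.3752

σ√T = 0.19 × 1.0000 = 0.1900
ln(S/K) + (r + σ²/2)T = ln(224/234) + (0.079 + 0.19²/2)·1 = -0.0437 + 0.0970 = 0.0534
d₁ = 0.0534 / 0.1900 = 0.2809 ⇒ 0.28
√T = √1 = 1.0000
φ(d₁) = φ(0.28) = 0.3836
vega = S·φ(d₁)·√T = 224·0.3836·1.0000 = 85.9264

85.93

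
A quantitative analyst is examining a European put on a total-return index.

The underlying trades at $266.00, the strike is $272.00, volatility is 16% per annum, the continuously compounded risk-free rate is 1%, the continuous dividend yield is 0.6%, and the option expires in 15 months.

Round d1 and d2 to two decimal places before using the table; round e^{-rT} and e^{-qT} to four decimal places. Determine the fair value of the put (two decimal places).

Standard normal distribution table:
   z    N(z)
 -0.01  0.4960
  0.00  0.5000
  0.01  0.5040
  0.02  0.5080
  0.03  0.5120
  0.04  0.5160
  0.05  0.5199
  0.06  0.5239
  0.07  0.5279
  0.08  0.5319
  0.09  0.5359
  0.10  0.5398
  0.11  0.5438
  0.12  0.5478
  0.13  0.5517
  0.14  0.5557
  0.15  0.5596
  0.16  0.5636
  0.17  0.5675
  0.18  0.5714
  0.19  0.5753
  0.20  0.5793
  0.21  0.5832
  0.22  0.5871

$21.48

σ√T = 0.16·√1.25 = 0.1789
d₁ = [ln(266/272) + (0.01 − 0.006 + 0.16²/2)·1.25] / 0.1789 = [-0.0223 + 0.0210] / 0.1789 = -0.0073 which rounds to -0.01
d₂ = d₁ − σ√T = -0.0073 − 0.1789 = -0.1862 which rounds to -0.19
e^(−qT) = e^(−0.006·1.25) = 0.9925;  e^(−rT) = e^(−0.01·1.25) = 0.9876
N(−d₂) = N(0.19) = 0.5753;  N(−d₁) = N(0.01) = 0.5040
P = 272·0.9876·0.5753 − 266·0.9925·0.5040 = 154.5412 − 133.0585 = 21.4827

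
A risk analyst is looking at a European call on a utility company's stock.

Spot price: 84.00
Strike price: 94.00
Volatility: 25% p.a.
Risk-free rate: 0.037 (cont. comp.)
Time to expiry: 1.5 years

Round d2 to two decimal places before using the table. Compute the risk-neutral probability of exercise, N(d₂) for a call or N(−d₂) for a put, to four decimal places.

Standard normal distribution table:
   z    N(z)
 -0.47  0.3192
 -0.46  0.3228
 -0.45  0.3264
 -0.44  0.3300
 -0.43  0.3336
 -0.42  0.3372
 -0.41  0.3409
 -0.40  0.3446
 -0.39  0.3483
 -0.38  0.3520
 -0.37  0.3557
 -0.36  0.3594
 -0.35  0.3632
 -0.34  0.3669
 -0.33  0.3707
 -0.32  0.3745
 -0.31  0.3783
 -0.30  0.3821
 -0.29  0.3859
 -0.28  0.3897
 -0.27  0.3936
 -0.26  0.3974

0.3669

T = 1.5;  σ√T = 0.3062
d₁ = [ln(84/94) + (0.037 + 0.25²/2)·1.5] / 0.3062 = [-0.1125 + 0.1024] / 0.3062 = -0.0330 ⇒ -0.03
d₂ = d₁ − σ√T = -0.0330 − 0.3062 = -0.3392 ⇒ -0.34
Pr(exercise) under Q = N(d₂) = 0.3669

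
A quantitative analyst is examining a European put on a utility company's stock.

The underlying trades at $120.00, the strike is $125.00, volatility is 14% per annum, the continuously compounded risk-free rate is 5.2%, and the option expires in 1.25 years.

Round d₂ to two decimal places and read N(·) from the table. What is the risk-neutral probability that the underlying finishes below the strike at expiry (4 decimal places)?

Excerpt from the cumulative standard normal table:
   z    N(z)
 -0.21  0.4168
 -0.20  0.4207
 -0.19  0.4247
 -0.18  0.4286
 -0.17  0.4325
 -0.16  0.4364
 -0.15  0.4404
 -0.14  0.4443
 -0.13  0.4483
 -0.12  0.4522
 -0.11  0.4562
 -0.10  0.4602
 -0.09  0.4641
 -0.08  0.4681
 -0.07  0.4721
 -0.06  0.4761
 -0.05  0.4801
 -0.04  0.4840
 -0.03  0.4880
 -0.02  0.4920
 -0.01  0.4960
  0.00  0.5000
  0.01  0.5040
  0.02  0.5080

T = 1.25;  σ√T = 0.1565
d₁ = [ln(120/125) + (0.052 + 0.14²/2)·1.25] / 0.1565 = [-0.0408 + 0.0772] / 0.1565 = 0.2327 ⇒ 0.23
d₂ = d₁ − σ√T = 0.2327 − 0.1565 = 0.0762 ⇒ 0.08
Pr(exercise) under Q = N(−d₂) = N(-0.08) = 0.4681

0.4681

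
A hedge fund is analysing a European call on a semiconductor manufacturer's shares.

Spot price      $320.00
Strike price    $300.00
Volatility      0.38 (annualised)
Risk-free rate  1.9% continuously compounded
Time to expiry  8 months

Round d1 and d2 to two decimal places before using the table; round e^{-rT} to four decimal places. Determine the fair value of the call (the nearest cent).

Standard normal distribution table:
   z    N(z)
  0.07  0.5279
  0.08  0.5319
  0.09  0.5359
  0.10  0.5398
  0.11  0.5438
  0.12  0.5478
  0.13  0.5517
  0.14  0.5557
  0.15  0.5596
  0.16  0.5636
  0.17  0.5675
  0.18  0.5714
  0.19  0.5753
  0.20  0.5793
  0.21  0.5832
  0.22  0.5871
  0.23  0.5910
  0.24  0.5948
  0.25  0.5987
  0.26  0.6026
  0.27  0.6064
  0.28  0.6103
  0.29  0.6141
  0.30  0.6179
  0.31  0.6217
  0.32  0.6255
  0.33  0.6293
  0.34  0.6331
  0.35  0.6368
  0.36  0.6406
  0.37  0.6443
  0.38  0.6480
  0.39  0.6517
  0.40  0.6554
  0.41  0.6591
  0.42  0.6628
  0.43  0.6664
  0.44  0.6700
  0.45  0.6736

$50.98

σ√T = 0.38·√0.6667 = 0.3103
d₁ = [ln(320/300) + (0.019 + ½·0.38²)·0.6667] / (σ√T) = (0.0645 + 0.0608) / 0.3103 = 0.4040 which rounds to 0.40
d₂ = 0.4040 − 0.3103 = 0.0937 which rounds to 0.09
exp(−rT) = exp(−0.019·0.6667) = 0.9874
C = 320·N(0.40) − 300·0.9874·N(0.09) = 320·0.6554 − 300·0.9874·0.5359 = 209.7280 − 158.7443 = 50.9837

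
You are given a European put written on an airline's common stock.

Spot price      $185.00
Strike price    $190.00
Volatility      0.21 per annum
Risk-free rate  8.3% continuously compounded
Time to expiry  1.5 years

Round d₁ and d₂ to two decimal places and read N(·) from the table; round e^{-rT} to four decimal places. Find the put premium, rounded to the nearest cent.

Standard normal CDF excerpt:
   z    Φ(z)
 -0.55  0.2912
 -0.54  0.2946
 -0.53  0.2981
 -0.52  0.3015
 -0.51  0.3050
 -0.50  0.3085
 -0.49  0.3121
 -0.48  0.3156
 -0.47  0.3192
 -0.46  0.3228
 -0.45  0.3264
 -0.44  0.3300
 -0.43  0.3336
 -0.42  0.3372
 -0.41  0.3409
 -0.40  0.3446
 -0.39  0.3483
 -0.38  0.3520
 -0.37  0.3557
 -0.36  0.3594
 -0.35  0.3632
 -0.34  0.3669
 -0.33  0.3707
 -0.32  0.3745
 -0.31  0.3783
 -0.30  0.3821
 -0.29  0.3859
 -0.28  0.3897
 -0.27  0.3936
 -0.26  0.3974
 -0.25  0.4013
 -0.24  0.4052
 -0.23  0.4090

σ√T = 0.21 × 1.2247 = 0.2572
d₁ = [ln(185/190) + (0.083 + 0.21²/2)·1.5] / 0.2572 = [-0.0267 + 0.1576] / 0.2572 = 0.5090 which rounds to 0.51
d₂ = d₁ − σ√T = 0.5090 − 0.2572 = 0.2518 which rounds to 0.25
e^(−rT) = e^(−0.083·1.5) = 0.8829
P = 190·0.8829·N(-0.25) − 185·N(-0.51) = 190·0.8829·0.4013 − 185·0.3050 = 67.3185 − 56.4250 = 10.8935

$10.89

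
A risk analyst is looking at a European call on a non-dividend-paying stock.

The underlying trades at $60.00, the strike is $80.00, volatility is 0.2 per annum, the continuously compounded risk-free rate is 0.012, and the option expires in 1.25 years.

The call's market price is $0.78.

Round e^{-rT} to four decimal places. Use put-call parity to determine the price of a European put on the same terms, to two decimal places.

$19.59

e^(−rT) = e^(−0.012·1.25) = 0.9851
Put-call parity: C − P = S − K·e^(−rT) = 60 − 80·0.9851 = 60 − 78.8080 = -18.8080
P = C − (C − P) = 0.78 − (-18.8080) = 19.5880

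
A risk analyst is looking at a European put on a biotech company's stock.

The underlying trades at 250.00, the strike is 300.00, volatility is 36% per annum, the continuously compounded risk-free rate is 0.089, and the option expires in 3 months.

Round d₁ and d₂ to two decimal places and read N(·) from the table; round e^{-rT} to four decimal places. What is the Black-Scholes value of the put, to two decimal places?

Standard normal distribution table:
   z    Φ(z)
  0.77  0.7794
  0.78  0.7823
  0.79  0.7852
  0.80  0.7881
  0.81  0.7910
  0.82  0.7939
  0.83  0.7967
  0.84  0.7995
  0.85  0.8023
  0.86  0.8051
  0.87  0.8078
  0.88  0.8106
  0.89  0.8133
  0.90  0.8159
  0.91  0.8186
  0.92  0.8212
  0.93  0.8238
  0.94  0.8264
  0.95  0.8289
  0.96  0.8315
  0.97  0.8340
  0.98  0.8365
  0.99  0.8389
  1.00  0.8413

σ√T = 0.36 × 0.5000 = 0.1800
d₁ = [ln(250/300) + (0.089 + ½·0.36²)·0.25] / (σ√T) = (-0.1823 + 0.0384) / 0.1800 = -0.7993 → -0.80
d₂ = -0.7993 − 0.1800 = -0.9793 → -0.98
e^(−rT) = e^(−0.089·0.25) = 0.9780
P = 300·0.9780·N(0.98) − 250·N(0.80) = 300·0.9780·0.8365 − 250·0.7881 = 245.4291 − 197.0250 = 48.4041

48.40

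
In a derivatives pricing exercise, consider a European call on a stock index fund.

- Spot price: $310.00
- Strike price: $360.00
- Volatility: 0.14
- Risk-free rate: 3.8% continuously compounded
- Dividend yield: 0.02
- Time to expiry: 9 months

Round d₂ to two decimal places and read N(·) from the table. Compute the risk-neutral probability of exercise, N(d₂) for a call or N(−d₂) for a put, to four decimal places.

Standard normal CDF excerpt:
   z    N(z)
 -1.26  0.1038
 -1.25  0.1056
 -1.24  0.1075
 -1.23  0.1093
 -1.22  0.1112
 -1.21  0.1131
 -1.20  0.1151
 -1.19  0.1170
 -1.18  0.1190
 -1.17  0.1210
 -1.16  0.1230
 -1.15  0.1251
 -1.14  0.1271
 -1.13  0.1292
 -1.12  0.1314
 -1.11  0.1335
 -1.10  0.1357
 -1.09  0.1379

σ√T = 0.14·√0.75 = 0.1212
d₁ = [ln(310/360) + (0.038 − 0.02 + ½·0.14²)·0.75] / (σ√T) = (-0.1495 + 0.0209) / 0.1212 = -1.0613 which rounds to -1.06
d₂ = -1.0613 − 0.1212 = -1.1826 which rounds to -1.18
Risk-neutral Pr[S_T > K] = N(d₂) = N(-1.18) = 0.1190

0.1190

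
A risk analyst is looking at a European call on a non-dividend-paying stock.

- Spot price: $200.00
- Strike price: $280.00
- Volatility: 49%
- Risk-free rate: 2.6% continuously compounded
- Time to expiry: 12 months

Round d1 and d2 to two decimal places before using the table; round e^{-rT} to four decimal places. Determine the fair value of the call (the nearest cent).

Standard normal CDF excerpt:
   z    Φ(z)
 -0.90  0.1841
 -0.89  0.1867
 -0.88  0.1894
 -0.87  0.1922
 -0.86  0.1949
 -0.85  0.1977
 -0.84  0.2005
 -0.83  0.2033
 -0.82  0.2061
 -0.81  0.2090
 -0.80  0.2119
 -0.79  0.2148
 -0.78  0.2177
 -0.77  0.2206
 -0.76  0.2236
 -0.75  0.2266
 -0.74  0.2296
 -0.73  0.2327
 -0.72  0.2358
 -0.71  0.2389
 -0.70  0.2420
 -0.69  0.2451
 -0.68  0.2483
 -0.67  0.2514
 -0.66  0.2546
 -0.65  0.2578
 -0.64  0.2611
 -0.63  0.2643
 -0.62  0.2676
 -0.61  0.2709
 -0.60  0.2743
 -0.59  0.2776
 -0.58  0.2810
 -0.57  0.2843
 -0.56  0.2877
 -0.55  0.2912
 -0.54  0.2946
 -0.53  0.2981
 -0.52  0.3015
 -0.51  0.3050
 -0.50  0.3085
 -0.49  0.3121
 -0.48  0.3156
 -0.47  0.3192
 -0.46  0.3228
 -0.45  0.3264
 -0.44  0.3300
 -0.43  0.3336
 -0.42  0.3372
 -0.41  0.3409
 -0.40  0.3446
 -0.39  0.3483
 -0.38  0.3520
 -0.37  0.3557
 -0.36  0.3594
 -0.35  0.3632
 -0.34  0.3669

$17.99

T = 1;  σ√T = 0.4900
d₁ = [ln(200/280) + (0.026 + 0.49²/2)·1] / 0.4900 = [-0.3365 + 0.1460] / 0.4900 = -0.3886 ≈ -0.39
d₂ = d₁ − σ√T = -0.3886 − 0.4900 = -0.8786 ≈ -0.88
exp(−rT) = exp(−0.026·1) = 0.9743
N(d₁) = N(-0.39) = 0.3483;  N(d₂) = N(-0.88) = 0.1894
C = 200·0.3483 − 280·0.9743·0.1894 = 69.6600 − 51.6691 = 17.9909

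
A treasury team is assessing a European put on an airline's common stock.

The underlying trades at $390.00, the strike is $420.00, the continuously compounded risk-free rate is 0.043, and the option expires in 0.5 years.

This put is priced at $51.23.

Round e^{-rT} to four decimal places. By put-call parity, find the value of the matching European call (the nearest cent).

exp(−rT) = exp(−0.043·0.5) = 0.9787
Put-call parity: C − P = S − K·e^(−rT) = 390 − 420·0.9787 = 390 − 411.0540 = -21.0540
C = P + (C − P) = 51.23 + (-21.0540) = 30.1760

$30.18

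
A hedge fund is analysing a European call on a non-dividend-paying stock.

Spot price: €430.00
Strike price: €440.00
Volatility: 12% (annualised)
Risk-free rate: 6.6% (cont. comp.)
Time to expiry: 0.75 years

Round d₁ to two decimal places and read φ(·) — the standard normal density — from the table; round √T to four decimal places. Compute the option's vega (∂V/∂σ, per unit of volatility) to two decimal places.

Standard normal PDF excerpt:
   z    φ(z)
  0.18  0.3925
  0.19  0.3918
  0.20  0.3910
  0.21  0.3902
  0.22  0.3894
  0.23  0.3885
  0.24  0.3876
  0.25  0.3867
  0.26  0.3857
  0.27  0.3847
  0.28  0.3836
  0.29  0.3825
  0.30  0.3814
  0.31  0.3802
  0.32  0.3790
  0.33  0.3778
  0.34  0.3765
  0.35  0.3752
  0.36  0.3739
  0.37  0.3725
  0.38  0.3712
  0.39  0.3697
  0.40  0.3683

141.58

σ√T = 0.12·√0.75 = 0.1039
d₁ = [ln(430/440) + (0.066 + 0.12²/2)·0.75] / 0.1039 = [-0.0230 + 0.0549] / 0.1039 = 0.3071 which rounds to 0.31
√T = √0.75 = 0.8660
φ(d₁) = φ(0.31) = 0.3802
vega = S·φ(d₁)·√T = 430·0.3802·0.8660 = 141.5789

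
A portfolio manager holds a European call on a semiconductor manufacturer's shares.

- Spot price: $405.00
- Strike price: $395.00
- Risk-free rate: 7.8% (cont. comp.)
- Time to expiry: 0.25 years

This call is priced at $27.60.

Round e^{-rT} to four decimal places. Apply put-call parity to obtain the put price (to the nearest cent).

$9.98

e^(−rT) = e^(−0.078·0.25) = 0.9807
Put-call parity: C − P = S − K·e^(−rT) = 405 − 395·0.9807 = 405 − 387.3765 = 17.6235
P = C − (C − P) = 27.60 − (17.6235) = 9.9765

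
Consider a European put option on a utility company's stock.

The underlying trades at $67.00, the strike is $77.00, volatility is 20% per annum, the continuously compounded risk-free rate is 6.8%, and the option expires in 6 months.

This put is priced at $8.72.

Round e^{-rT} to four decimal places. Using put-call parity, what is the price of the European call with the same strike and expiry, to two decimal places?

e^(−rT) = e^(−0.068·0.5) = 0.9666
Put-call parity: C − P = S − K·e^(−rT) = 67 − 77·0.9666 = 67 − 74.4282 = -7.4282
C = P + (C − P) = 8.72 + (-7.4282) = 1.2918

$1.29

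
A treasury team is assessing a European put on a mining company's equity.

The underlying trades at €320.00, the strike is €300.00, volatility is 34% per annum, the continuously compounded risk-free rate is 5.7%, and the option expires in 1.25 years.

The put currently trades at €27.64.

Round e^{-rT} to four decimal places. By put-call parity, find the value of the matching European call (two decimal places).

€68.28

e^(−rT) = e^(−0.057·1.25) = 0.9312
Put-call parity: C − P = S − K·e^(−rT) = 320 − 300·0.9312 = 320 − 279.3600 = 40.6400
C = P + (C − P) = 27.64 + (40.6400) = 68.2800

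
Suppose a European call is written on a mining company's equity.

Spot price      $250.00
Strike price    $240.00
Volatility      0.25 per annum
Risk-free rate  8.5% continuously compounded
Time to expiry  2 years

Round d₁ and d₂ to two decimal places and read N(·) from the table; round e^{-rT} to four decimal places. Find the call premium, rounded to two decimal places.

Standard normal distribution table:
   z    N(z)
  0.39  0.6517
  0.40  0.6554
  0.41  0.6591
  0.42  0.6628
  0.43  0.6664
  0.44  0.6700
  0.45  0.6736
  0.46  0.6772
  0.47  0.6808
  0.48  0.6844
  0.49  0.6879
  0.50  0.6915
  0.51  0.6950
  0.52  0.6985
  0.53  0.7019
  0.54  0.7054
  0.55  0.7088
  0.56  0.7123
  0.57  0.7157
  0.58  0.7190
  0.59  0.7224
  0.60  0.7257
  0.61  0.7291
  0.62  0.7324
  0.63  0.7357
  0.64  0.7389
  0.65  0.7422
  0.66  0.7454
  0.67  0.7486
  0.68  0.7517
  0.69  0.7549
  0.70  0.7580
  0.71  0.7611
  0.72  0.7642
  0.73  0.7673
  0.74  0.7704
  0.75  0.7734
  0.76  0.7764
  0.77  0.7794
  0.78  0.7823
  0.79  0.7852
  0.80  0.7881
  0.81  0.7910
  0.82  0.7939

$60.64

T = 2;  σ√T = 0.3536
d₁ = [ln(250/240) + (0.085 + 0.25²/2)·2] / 0.3536 = [0.0408 + 0.2325] / 0.3536 = 0.7731 ≈ 0.77
d₂ = d₁ − σ√T = 0.7731 − 0.3536 = 0.4195 ≈ 0.42
exp(−rT) = exp(−0.085·2) = 0.8437
C = 250·N(0.77) − 240·0.8437·N(0.42) = 250·0.7794 − 240·0.8437·0.6628 = 194.8500 − 134.2090 = 60.6410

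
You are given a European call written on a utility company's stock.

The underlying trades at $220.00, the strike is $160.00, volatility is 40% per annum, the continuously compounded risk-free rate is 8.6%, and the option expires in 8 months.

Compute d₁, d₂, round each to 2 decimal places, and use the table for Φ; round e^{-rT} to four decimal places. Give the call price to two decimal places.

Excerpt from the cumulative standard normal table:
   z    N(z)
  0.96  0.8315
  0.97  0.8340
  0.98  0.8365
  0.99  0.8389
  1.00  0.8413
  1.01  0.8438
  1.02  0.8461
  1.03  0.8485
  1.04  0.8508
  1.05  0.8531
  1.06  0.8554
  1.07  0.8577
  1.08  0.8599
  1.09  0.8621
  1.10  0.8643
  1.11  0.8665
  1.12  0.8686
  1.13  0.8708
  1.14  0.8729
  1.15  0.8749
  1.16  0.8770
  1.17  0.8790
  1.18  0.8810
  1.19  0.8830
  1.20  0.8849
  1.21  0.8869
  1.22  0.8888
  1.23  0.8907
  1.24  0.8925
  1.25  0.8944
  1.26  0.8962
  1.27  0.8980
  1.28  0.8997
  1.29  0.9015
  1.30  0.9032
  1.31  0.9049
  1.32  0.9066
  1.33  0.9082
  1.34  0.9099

$72.33

σ√T = 0.4 × 0.8165 = 0.3266
d₁ = [ln(220/160) + (0.086 + ½·0.4²)·0.6667] / (σ√T) = (0.3185 + 0.1107) / 0.3266 = 1.3139 ⇒ 1.31
d₂ = 1.3139 − 0.3266 = 0.9873 ⇒ 0.99
exp(−rT) = exp(−0.086·0.6667) = 0.9443
N(d₁) = N(1.31) = 0.9049;  N(d₂) = N(0.99) = 0.8389
C = 220·0.9049 − 160·0.9443·0.8389 = 199.0780 − 126.7477 = 72.3303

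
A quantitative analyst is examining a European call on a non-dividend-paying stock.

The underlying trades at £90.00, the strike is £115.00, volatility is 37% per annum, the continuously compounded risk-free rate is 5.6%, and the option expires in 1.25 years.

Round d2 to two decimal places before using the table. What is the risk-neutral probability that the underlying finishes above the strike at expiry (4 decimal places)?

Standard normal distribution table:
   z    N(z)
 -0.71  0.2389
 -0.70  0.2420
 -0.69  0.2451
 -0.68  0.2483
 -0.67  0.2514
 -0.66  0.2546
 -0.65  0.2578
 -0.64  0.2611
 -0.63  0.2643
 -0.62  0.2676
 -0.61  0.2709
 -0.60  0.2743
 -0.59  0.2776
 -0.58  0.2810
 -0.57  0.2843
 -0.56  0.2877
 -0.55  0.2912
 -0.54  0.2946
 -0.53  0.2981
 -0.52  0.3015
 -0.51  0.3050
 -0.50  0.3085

σ√T = 0.37·√1.25 = 0.4137
d₁ = [ln(90/115) + (0.056 + 0.37²/2)·1.25] / 0.4137 = [-0.2451 + 0.1556] / 0.4137 = -0.2165 ≈ -0.22
d₂ = d₁ − σ√T = -0.2165 − 0.4137 = -0.6302 ≈ -0.63
Risk-neutral Pr[S_T > K] = N(d₂) = N(-0.63) = 0.2643

0.2643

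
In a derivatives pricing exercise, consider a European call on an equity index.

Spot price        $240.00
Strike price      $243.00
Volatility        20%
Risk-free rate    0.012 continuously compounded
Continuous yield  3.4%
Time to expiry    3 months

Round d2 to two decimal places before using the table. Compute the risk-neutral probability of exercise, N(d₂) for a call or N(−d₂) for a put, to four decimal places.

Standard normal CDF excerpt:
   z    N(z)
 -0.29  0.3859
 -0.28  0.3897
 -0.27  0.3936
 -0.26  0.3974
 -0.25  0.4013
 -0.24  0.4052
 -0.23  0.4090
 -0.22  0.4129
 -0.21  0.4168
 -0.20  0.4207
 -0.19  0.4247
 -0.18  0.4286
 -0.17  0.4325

0.4090

T = 0.25;  σ√T = 0.1000
d₁ = [ln(240/243) + (0.012 − 0.034 + 0.2²/2)·0.25] / 0.1000 = [-0.0124 − 0.0005] / 0.1000 = -0.1292 which rounds to -0.13
d₂ = d₁ − σ√T = -0.1292 − 0.1000 = -0.2292 which rounds to -0.23
Risk-neutral Pr[S_T > K] = N(d₂) = N(-0.23) = 0.4090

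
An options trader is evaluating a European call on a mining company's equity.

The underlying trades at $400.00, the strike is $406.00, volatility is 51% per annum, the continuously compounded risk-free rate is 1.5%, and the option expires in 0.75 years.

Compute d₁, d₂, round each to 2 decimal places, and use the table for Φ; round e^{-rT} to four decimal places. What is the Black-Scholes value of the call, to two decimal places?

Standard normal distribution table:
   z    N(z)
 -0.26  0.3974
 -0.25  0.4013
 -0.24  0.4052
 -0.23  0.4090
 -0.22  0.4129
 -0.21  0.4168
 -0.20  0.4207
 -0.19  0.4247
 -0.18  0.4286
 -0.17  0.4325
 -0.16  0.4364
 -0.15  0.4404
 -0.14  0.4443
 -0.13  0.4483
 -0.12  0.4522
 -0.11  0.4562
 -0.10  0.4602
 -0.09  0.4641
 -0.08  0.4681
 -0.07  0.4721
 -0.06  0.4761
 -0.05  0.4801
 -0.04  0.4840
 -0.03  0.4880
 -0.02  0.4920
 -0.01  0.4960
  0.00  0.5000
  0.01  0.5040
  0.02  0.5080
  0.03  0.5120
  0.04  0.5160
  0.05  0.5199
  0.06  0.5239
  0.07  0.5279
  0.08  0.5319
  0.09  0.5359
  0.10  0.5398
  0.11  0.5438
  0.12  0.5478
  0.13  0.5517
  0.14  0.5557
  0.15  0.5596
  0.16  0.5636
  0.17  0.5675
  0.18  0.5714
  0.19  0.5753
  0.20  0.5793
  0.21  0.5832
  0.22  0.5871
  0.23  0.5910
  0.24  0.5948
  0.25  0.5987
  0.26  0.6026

$69.09

σ√T = 0.51·√0.75 = 0.4417
d₁ = [ln(400/406) + (0.015 + 0.51²/2)·0.75] / 0.4417 = [-0.0149 + 0.1088] / 0.4417 = 0.2126 ≈ 0.21
d₂ = d₁ − σ√T = 0.2126 − 0.4417 = -0.2291 ≈ -0.23
e^(−rT) = e^(−0.015·0.75) = 0.9888
N(d₁) = N(0.21) = 0.5832;  N(d₂) = N(-0.23) = 0.4090
C = 400·0.5832 − 406·0.9888·0.4090 = 233.2800 − 164.1942 = 69.0858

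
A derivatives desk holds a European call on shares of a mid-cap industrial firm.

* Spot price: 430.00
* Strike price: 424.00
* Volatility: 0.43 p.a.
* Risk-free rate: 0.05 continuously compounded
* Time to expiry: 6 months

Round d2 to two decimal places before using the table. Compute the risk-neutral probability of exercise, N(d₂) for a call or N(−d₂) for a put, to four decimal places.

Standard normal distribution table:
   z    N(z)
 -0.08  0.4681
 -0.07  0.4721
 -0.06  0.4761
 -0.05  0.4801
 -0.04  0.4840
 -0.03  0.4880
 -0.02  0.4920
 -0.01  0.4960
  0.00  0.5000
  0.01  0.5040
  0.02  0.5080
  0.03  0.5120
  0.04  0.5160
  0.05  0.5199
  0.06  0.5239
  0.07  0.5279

0.4920

σ√T = 0.43·√0.5 = 0.3041
d₁ = [ln(430/424) + (0.05 + ½·0.43²)·0.5] / (σ√T) = (0.0141 + 0.0712) / 0.3041 = 0.2805 ⇒ 0.28
d₂ = 0.2805 − 0.3041 = -0.0236 ⇒ -0.02
Risk-neutral Pr[S_T > K] = N(d₂) = N(-0.02) = 0.4920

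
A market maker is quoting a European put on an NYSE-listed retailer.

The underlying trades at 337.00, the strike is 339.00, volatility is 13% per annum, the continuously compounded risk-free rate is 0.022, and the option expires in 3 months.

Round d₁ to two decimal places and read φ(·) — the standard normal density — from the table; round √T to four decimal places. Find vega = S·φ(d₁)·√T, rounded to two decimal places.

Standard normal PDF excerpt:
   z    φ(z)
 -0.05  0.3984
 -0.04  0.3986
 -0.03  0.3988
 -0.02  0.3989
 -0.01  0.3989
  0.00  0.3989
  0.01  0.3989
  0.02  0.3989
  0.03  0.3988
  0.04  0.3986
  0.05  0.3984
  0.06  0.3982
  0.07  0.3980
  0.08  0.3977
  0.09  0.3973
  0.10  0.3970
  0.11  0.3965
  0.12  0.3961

67.20

σ√T = 0.13·√0.25 = 0.0650
d₁ = [ln(337/339) + (0.022 + ½·0.13²)·0.25] / (σ√T) = (-0.0059 + 0.0076) / 0.0650 = 0.0261 → 0.03
√T = √0.25 = 0.5000
φ(d₁) = φ(0.03) = 0.3988
vega = S·φ(d₁)·√T = 337·0.3988·0.5000 = 67.1978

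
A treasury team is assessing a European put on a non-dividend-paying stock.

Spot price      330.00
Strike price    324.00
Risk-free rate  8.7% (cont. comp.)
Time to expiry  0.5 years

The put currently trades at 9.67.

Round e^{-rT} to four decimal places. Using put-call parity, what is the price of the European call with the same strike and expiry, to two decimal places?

e^(−rT) = e^(−0.087·0.5) = 0.9574
Put-call parity: C − P = S − K·e^(−rT) = 330 − 324·0.9574 = 330 − 310.1976 = 19.8024
C = P + (C − P) = 9.67 + (19.8024) = 29.4724

29.47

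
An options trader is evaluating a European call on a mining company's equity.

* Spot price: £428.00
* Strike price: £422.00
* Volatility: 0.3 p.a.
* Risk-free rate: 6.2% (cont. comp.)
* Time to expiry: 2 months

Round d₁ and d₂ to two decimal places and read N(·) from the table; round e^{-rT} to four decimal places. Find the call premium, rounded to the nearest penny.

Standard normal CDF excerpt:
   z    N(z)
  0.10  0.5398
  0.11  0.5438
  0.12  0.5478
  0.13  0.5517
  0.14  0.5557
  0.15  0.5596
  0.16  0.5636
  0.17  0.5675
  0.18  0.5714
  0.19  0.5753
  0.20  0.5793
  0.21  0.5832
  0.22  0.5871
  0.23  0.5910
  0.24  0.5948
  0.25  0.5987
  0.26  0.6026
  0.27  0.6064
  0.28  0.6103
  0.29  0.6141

σ√T = 0.3·√0.1667 = 0.1225
ln(S/K) + (r + σ²/2)T = ln(428/422) + (0.062 + 0.3²/2)·0.1667 = 0.0141 + 0.0178 = 0.0320
d₁ = 0.0320 / 0.1225 = 0.2609 which rounds to 0.26
d₂ = d₁ − σ√T = 0.2609 − 0.1225 = 0.1384 which rounds to 0.14
e^(−rT) = e^(−0.062·0.1667) = 0.9897
C = 428·N(0.26) − 422·0.9897·N(0.14) = 428·0.6026 − 422·0.9897·0.5557 = 257.9128 − 232.0900 = 25.8228

£25.82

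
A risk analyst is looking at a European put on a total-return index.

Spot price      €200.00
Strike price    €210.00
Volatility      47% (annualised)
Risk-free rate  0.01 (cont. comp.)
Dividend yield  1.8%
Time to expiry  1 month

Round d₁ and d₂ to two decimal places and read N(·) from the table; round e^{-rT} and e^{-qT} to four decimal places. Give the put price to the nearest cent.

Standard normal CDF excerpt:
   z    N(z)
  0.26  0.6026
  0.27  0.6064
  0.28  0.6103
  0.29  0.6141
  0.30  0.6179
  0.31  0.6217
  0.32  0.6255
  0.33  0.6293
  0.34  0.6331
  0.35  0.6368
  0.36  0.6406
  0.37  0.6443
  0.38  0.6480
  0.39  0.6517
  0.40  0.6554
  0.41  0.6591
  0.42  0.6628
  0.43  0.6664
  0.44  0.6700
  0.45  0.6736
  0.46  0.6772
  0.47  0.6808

€16.44

σ√T = 0.47·√0.08333 = 0.1357
d₁ = [ln(200/210) + (0.01 − 0.018 + 0.47²/2)·0.08333] / 0.1357 = [-0.0488 + 0.0085] / 0.1357 = -0.2967 ⇒ -0.30
d₂ = d₁ − σ√T = -0.2967 − 0.1357 = -0.4324 ⇒ -0.43
exp(−qT) = exp(−0.018·0.08333) = 0.9985;  exp(−rT) = exp(−0.01·0.08333) = 0.9992
P = 210·0.9992·N(0.43) − 200·0.9985·N(0.30) = 210·0.9992·0.6664 − 200·0.9985·0.6179 = 139.8320 − 123.3946 = 16.4374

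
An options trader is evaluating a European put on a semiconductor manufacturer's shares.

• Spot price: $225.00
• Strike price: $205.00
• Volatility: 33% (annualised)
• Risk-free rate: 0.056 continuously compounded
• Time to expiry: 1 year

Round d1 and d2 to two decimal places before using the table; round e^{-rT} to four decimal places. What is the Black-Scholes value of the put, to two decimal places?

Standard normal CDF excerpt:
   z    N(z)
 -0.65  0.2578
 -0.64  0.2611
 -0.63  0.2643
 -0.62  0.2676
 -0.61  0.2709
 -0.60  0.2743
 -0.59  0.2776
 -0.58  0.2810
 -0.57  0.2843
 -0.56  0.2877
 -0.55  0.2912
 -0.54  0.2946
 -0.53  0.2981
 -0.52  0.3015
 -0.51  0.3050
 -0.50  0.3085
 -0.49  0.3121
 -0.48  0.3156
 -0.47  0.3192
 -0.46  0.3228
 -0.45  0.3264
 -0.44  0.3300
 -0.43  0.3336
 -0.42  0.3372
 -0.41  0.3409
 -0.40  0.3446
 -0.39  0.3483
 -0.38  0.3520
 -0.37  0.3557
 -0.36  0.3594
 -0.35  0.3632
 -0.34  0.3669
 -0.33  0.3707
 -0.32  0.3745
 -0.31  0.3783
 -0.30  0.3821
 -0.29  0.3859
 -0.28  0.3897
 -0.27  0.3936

σ√T = 0.33 × 1.0000 = 0.3300
d₁ = [ln(225/205) + (0.056 + 0.33²/2)·1] / 0.3300 = [0.0931 + 0.1105] / 0.3300 = 0.6168 which rounds to 0.62
d₂ = d₁ − σ√T = 0.6168 − 0.3300 = 0.2868 which rounds to 0.29
exp(−rT) = exp(−0.056·1) = 0.9455
P = 205·0.9455·N(-0.29) − 225·N(-0.62) = 205·0.9455·0.3859 − 225·0.2676 = 74.7980 − 60.2100 = 14.5880

$14.59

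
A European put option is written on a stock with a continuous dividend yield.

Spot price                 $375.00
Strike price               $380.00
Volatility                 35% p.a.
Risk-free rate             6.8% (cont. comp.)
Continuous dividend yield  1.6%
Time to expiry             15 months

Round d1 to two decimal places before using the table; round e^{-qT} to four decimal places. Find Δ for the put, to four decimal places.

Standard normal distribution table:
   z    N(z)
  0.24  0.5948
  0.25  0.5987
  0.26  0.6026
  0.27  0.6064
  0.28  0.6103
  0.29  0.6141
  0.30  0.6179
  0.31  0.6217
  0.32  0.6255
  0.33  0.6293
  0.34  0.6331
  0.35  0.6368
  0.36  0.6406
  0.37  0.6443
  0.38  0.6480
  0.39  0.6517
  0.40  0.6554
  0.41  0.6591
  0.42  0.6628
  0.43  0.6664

T = 1.25;  σ√T = 0.3913
d₁ = [ln(375/380) + (0.068 − 0.016 + 0.35²/2)·1.25] / 0.3913 = [-0.0132 + 0.1416] / 0.3913 = 0.3279 ⇒ 0.33
N(d₁) = N(0.33) = 0.6293
Δ_put = exp(−qT)·(N(d₁) − 1) = 0.9802·(0.6293 − 1) = -0.3634

-0.3634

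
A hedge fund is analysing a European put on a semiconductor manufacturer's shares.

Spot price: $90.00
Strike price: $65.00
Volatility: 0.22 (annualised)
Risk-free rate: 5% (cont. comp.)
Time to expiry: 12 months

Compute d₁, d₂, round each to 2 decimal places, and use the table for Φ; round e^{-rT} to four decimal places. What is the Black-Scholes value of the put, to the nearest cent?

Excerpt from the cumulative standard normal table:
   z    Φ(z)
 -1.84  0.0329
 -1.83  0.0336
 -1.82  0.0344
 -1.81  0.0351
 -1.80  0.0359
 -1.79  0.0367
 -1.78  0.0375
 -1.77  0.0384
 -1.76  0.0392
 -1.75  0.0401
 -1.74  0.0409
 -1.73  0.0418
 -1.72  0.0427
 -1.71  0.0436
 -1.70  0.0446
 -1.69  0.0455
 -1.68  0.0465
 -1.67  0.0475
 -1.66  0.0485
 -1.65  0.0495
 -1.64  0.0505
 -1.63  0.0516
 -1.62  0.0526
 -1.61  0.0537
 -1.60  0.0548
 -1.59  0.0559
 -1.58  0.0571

$0.29

σ√T = 0.22 × 1.0000 = 0.2200
d₁ = [ln(90/65) + (0.05 + 0.22²/2)·1] / 0.2200 = [0.3254 + 0.0742] / 0.2200 = 1.8165 ⇒ 1.82
d₂ = d₁ − σ√T = 1.8165 − 0.2200 = 1.5965 ⇒ 1.60
exp(−rT) = exp(−0.05·1) = 0.9512
P = 65·0.9512·N(-1.60) − 90·N(-1.82) = 65·0.9512·0.0548 − 90·0.0344 = 3.3882 − 3.0960 = 0.2922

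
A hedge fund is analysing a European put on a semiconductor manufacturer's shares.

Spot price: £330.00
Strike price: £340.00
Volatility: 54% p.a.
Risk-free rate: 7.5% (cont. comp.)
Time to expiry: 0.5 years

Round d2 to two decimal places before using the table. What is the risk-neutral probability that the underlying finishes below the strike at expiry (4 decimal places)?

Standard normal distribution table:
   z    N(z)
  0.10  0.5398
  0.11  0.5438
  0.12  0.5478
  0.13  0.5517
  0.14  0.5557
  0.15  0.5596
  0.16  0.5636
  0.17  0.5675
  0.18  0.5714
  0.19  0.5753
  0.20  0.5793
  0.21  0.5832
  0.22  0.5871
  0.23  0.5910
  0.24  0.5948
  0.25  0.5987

0.5675

σ√T = 0.54·√0.5 = 0.3818
d₁ = [ln(330/340) + (0.075 + ½·0.54²)·0.5] / (σ√T) = (-0.0299 + 0.1104) / 0.3818 = 0.2109 ⇒ 0.21
d₂ = 0.2109 − 0.3818 = -0.1709 ⇒ -0.17
Pr(exercise) under Q = N(−d₂) = N(0.17) = 0.5675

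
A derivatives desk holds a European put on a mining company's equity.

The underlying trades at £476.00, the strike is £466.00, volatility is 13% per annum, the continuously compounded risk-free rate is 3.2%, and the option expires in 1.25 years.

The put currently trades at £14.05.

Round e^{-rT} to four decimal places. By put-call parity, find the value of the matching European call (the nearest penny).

£42.32

exp(−rT) = exp(−0.032·1.25) = 0.9608
Put-call parity: C − P = S − K·e^(−rT) = 476 − 466·0.9608 = 476 − 447.7328 = 28.2672
C = P + (C − P) = 14.05 + (28.2672) = 42.3172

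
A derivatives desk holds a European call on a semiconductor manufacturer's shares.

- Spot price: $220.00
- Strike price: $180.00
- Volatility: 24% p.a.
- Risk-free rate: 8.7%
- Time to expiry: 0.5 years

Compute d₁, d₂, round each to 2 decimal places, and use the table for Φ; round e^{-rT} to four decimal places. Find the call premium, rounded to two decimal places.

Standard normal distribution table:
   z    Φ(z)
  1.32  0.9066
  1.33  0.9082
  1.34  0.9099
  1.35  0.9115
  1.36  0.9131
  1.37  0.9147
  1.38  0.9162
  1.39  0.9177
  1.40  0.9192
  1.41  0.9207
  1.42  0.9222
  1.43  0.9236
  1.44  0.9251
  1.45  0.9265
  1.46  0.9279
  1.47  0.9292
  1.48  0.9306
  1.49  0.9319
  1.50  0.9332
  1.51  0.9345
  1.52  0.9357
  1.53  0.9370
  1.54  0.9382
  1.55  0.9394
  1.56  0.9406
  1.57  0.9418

$48.77

T = 0.5;  σ√T = 0.1697
d₁ = [ln(220/180) + (0.087 + 0.24²/2)·0.5] / 0.1697 = [0.2007 + 0.0579] / 0.1697 = 1.5236 → 1.52
d₂ = d₁ − σ√T = 1.5236 − 0.1697 = 1.3539 → 1.35
e^(−rT) = e^(−0.087·0.5) = 0.9574
N(d₁) = N(1.52) = 0.9357;  N(d₂) = N(1.35) = 0.9115
C = 220·0.9357 − 180·0.9574·0.9115 = 205.8540 − 157.0806 = 48.7734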